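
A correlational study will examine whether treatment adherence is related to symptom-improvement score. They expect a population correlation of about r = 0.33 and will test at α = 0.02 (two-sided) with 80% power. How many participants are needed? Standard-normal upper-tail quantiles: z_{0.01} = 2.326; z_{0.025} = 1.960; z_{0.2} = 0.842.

Fisher's z: C = ½·ln((1+r)/(1−r)) = ½·ln(1.9851) = 0.3428.
n = ((z_{α/2} + z_β)/C)² + 3.
(2.326 + 0.842) / 0.3428 = 3.168 / 0.3428 = 9.242.
n = 9.242² + 3 = 85.41 + 3 = 88.4.
Round up.

n = 89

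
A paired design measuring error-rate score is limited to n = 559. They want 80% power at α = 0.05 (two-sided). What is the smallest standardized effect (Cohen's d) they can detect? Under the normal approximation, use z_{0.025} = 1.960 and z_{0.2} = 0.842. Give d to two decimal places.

d_min ≈ 0.12

For a single sample (or paired design) of n = 559: d_min = (z_{α/2} + z_β)/√n.
z-sum = 1.960 + 0.842 = 2.802.
d_min = 2.802 / √559 = 2.802 / 23.643 = 0.119.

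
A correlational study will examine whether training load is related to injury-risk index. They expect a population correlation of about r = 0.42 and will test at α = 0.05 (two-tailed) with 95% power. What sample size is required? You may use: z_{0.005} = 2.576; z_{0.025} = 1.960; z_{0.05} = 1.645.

Fisher's z: C = ½·ln((1+r)/(1−r)) = ½·ln(2.4483) = 0.4477.
n = ((z_{α/2} + z_β)/C)² + 3.
(1.960 + 1.645) / 0.4477 = 3.605 / 0.4477 = 8.052.
n = 8.052² + 3 = 64.84 + 3 = 67.8.
Round up.

n = 68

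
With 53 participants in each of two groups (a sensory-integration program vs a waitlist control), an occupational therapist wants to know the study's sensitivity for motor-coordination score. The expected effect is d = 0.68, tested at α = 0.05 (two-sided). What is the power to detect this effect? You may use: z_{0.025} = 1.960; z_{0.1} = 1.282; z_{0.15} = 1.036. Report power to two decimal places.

power ≈ 0.94

For two equal groups, power = Φ(d·√(n/2) − z_{α/2}).
d·√(n/2) = 0.68 × √(53/2) = 0.68 × 5.148 = 3.501.
z_β = 3.501 − 1.960 = 1.541.
Power = Φ(1.541) = 0.938.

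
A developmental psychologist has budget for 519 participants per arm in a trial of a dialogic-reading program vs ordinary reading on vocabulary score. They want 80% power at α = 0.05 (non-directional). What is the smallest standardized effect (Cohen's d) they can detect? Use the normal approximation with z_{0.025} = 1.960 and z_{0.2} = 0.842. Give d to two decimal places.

d_min ≈ 0.17

For two independent groups of n = 519 each: d_min = (z_{α/2} + z_β)·√(2/n).
z-sum = 1.960 + 0.842 = 2.802.
d_min = 2.802 × √(2/519) = 2.802 × 0.0621 = 0.174.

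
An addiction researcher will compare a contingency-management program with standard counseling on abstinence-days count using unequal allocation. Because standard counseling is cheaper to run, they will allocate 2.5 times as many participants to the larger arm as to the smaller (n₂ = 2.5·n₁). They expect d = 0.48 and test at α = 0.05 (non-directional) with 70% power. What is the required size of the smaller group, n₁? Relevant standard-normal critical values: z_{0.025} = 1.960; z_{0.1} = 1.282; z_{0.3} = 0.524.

n₁ = 38

With allocation ratio k = n₂/n₁ = 2.5, Var(x̄₁−x̄₂) = σ²(1/n₁ + 1/(k·n₁)) = σ²·(k+1)/(k·n₁).
So n₁ = (1 + 1/k)·((z_{α/2} + z_β)/d)² = 1.400 × (2.484/0.48)².
n₁ = 1.400 × 26.78 = 37.5.
Round up: n₁ = 38, giving n₂ = 2.5 × 38 = 95.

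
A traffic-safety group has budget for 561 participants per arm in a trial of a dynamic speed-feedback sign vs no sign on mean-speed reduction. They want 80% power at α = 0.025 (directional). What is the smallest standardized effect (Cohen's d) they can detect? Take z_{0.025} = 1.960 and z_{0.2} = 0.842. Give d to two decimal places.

For two independent groups of n = 561 each: d_min = (z_{α} + z_β)·√(2/n).
z-sum = 1.960 + 0.842 = 2.802.
d_min = 2.802 × √(2/561) = 2.802 × 0.0597 = 0.167.

d_min ≈ 0.17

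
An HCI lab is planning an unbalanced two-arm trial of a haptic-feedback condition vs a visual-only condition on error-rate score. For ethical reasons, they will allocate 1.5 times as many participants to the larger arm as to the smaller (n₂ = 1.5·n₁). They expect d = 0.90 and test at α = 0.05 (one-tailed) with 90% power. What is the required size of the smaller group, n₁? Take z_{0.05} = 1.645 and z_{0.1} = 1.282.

With allocation ratio k = n₂/n₁ = 1.5, Var(x̄₁−x̄₂) = σ²(1/n₁ + 1/(k·n₁)) = σ²·(k+1)/(k·n₁).
So n₁ = (1 + 1/k)·((z_{α} + z_β)/d)² = 1.667 × (2.927/0.90)².
n₁ = 1.667 × 10.58 = 17.6.
Round up: n₁ = 18, giving n₂ = 1.5 × 18 = 27.

n₁ = 18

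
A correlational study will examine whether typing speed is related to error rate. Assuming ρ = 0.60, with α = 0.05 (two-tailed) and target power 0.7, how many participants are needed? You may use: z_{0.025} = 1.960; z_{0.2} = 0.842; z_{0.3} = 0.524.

Fisher's z: C = ½·ln((1+r)/(1−r)) = ½·ln(4.0000) = 0.6931.
n = ((z_{α/2} + z_β)/C)² + 3.
(1.960 + 0.524) / 0.6931 = 2.484 / 0.6931 = 3.584.
n = 3.584² + 3 = 12.84 + 3 = 15.8.
Round up.

n = 16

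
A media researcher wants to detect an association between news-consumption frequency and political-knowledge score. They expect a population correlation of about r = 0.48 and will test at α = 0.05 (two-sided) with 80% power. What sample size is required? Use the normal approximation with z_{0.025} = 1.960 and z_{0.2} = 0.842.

Fisher's z: C = ½·ln((1+r)/(1−r)) = ½·ln(2.8462) = 0.5230.
n = ((z_{α/2} + z_β)/C)² + 3.
(1.960 + 0.842) / 0.5230 = 2.802 / 0.5230 = 5.358.
n = 5.358² + 3 = 28.70 + 3 = 31.7.
Round up.

n = 32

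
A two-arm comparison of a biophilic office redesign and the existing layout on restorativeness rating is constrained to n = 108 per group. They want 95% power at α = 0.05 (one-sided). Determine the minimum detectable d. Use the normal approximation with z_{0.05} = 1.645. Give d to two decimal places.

For two independent groups of n = 108 each: d_min = (z_{α} + z_β)·√(2/n).
z-sum = 1.645 + 1.645 = 3.290.
d_min = 3.290 × √(2/108) = 3.290 × 0.1361 = 0.448.

d_min ≈ 0.45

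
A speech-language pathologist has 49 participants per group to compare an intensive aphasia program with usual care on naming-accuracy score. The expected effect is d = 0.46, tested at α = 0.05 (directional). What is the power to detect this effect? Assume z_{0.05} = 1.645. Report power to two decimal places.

For two equal groups, power = Φ(d·√(n/2) − z_{α}).
d·√(n/2) = 0.46 × √(49/2) = 0.46 × 4.950 = 2.277.
z_β = 2.277 − 1.645 = 0.632.
Power = Φ(0.632) = 0.736.

power ≈ 0.74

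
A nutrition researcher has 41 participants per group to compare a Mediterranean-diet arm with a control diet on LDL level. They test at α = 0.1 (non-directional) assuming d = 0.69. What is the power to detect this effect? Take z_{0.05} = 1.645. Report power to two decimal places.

For two equal groups, power = Φ(d·√(n/2) − z_{α/2}).
d·√(n/2) = 0.69 × √(41/2) = 0.69 × 4.528 = 3.124.
z_β = 3.124 − 1.645 = 1.479.
Power = Φ(1.479) = 0.930.

power ≈ 0.93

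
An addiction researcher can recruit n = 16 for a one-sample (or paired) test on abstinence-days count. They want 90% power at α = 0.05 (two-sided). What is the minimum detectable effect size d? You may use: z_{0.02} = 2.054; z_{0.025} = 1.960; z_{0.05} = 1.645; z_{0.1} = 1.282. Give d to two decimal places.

d_min ≈ 0.81

For a single sample (or paired design) of n = 16: d_min = (z_{α/2} + z_β)/√n.
z-sum = 1.960 + 1.282 = 3.242.
d_min = 3.242 / √16 = 3.242 / 4.000 = 0.810.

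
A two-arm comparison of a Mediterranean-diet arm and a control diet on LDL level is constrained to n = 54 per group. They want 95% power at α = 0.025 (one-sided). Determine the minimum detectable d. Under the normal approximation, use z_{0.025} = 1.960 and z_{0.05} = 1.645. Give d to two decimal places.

d_min ≈ 0.69

For two independent groups of n = 54 each: d_min = (z_{α} + z_β)·√(2/n).
z-sum = 1.960 + 1.645 = 3.605.
d_min = 3.605 × √(2/54) = 3.605 × 0.1925 = 0.694.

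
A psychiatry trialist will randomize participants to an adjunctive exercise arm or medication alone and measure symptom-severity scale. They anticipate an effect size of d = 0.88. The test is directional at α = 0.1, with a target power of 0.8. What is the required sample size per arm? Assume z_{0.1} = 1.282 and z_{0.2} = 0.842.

For two independent groups with equal n: n = 2·((z_{α} + z_β) / d)².
z_{α} + z_β = 1.282 + 0.842 = 2.124.
n = 2 × (2.124 / 0.88)² = 2 × 2.414² = 2 × 5.83 = 11.7.
Round up to the next whole participant.

n = 12 per group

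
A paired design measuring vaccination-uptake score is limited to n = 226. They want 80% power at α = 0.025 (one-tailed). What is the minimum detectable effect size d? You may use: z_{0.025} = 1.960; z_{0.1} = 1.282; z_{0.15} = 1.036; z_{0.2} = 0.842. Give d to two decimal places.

d_min ≈ 0.19

For a single sample (or paired design) of n = 226: d_min = (z_{α} + z_β)/√n.
z-sum = 1.960 + 0.842 = 2.802.
d_min = 2.802 / √226 = 2.802 / 15.033 = 0.186.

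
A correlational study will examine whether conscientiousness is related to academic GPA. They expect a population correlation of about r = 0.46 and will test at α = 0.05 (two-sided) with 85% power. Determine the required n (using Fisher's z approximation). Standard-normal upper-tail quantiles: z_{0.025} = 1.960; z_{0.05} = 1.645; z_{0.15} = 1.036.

n = 40

Fisher's z: C = ½·ln((1+r)/(1−r)) = ½·ln(2.7037) = 0.4973.
n = ((z_{α/2} + z_β)/C)² + 3.
(1.960 + 1.036) / 0.4973 = 2.996 / 0.4973 = 6.025.
n = 6.025² + 3 = 36.29 + 3 = 39.3.
Round up.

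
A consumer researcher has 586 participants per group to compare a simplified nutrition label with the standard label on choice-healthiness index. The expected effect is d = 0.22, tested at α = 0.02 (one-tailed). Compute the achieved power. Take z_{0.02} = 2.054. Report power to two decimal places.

For two equal groups, power = Φ(d·√(n/2) − z_{α}).
d·√(n/2) = 0.22 × √(586/2) = 0.22 × 17.117 = 3.766.
z_β = 3.766 − 2.054 = 1.712.
Power = Φ(1.712) = 0.957.

power ≈ 0.96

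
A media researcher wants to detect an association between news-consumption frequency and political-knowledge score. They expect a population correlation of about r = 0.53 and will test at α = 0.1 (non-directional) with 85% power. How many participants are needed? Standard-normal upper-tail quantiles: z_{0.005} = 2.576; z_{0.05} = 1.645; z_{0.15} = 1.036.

n = 24

Fisher's z: C = ½·ln((1+r)/(1−r)) = ½·ln(3.2553) = 0.5901.
n = ((z_{α/2} + z_β)/C)² + 3.
(1.645 + 1.036) / 0.5901 = 2.681 / 0.5901 = 4.543.
n = 4.543² + 3 = 20.64 + 3 = 23.6.
Round up.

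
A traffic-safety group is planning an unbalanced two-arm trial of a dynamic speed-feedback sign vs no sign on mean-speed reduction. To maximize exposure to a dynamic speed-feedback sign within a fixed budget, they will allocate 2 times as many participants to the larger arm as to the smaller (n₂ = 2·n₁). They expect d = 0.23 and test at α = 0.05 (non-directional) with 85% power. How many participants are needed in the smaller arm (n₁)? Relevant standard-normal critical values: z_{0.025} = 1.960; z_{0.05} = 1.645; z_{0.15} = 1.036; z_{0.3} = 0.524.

With allocation ratio k = n₂/n₁ = 2, Var(x̄₁−x̄₂) = σ²(1/n₁ + 1/(k·n₁)) = σ²·(k+1)/(k·n₁).
So n₁ = (1 + 1/k)·((z_{α/2} + z_β)/d)² = 1.500 × (2.996/0.23)².
n₁ = 1.500 × 169.68 = 254.5.
Round up: n₁ = 255, giving n₂ = 2 × 255 = 510.

n₁ = 255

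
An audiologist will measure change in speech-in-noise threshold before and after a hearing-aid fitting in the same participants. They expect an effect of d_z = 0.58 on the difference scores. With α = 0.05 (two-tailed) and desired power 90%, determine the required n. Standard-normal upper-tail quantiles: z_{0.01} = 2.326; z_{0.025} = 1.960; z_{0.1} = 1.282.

For a paired (one-sample on differences) test: n = ((z_{α/2} + z_β) / d)².
z_{α/2} + z_β = 1.960 + 1.282 = 3.242.
n = (3.242 / 0.58)² = 5.590² = 31.24.
Round up.

n = 32 pairs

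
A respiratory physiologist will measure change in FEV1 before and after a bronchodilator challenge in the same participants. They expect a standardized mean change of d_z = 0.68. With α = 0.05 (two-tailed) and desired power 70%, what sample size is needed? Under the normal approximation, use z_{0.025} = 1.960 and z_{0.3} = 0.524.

n = 14 pairs

For a paired (one-sample on differences) test: n = ((z_{α/2} + z_β) / d)².
z_{α/2} + z_β = 1.960 + 0.524 = 2.484.
n = (2.484 / 0.68)² = 3.653² = 13.34.
Round up.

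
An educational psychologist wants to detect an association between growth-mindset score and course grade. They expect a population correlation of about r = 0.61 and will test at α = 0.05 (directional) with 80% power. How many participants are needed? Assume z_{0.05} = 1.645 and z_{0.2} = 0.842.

n = 16

Fisher's z: C = ½·ln((1+r)/(1−r)) = ½·ln(4.1282) = 0.7089.
n = ((z_{α} + z_β)/C)² + 3.
(1.645 + 0.842) / 0.7089 = 2.487 / 0.7089 = 3.508.
n = 3.508² + 3 = 12.31 + 3 = 15.3.
Round up.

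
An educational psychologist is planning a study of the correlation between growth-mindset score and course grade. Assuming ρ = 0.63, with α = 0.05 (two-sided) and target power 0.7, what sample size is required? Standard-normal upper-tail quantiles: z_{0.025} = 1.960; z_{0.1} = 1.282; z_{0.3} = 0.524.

Fisher's z: C = ½·ln((1+r)/(1−r)) = ½·ln(4.4054) = 0.7414.
n = ((z_{α/2} + z_β)/C)² + 3.
(1.960 + 0.524) / 0.7414 = 2.484 / 0.7414 = 3.350.
n = 3.350² + 3 = 11.23 + 3 = 14.2.
Round up.

n = 15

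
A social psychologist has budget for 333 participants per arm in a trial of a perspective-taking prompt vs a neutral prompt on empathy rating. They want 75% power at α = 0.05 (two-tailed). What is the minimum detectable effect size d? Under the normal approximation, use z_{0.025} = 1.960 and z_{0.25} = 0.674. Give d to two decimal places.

For two independent groups of n = 333 each: d_min = (z_{α/2} + z_β)·√(2/n).
z-sum = 1.960 + 0.674 = 2.634.
d_min = 2.634 × √(2/333) = 2.634 × 0.0775 = 0.204.

d_min ≈ 0.20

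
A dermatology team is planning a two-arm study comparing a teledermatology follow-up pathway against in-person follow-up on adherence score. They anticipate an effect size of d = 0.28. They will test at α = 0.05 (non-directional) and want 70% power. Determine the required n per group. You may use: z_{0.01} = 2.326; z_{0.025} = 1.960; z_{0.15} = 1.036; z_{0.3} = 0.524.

n = 158 per group

For two independent groups with equal n: n = 2·((z_{α/2} + z_β) / d)².
z_{α/2} + z_β = 1.960 + 0.524 = 2.484.
n = 2 × (2.484 / 0.28)² = 2 × 8.871² = 2 × 78.70 = 157.4.
Round up to the next whole participant.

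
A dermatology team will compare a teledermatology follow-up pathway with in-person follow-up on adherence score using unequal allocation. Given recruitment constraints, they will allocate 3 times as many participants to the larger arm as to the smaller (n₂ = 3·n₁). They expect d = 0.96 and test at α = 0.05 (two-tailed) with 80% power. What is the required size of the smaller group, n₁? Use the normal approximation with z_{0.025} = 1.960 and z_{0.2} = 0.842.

n₁ = 12

With allocation ratio k = n₂/n₁ = 3, Var(x̄₁−x̄₂) = σ²(1/n₁ + 1/(k·n₁)) = σ²·(k+1)/(k·n₁).
So n₁ = (1 + 1/k)·((z_{α/2} + z_β)/d)² = 1.333 × (2.802/0.96)².
n₁ = 1.333 × 8.52 = 11.4.
Round up: n₁ = 12, giving n₂ = 3 × 12 = 36.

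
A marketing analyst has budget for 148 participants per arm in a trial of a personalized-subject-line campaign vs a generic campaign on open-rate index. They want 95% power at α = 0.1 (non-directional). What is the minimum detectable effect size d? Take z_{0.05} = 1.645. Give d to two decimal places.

For two independent groups of n = 148 each: d_min = (z_{α/2} + z_β)·√(2/n).
z-sum = 1.645 + 1.645 = 3.290.
d_min = 3.290 × √(2/148) = 3.290 × 0.1162 = 0.382.

d_min ≈ 0.38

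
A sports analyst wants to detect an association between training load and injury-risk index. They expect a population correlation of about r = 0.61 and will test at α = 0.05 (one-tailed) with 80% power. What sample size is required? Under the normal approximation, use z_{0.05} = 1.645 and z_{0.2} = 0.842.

Fisher's z: C = ½·ln((1+r)/(1−r)) = ½·ln(4.1282) = 0.7089.
n = ((z_{α} + z_β)/C)² + 3.
(1.645 + 0.842) / 0.7089 = 2.487 / 0.7089 = 3.508.
n = 3.508² + 3 = 12.31 + 3 = 15.3.
Round up.

n = 16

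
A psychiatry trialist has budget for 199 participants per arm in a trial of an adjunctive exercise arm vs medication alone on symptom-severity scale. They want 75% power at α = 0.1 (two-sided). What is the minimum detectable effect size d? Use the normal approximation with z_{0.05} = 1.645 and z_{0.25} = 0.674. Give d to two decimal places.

d_min ≈ 0.23

For two independent groups of n = 199 each: d_min = (z_{α/2} + z_β)·√(2/n).
z-sum = 1.645 + 0.674 = 2.319.
d_min = 2.319 × √(2/199) = 2.319 × 0.1003 = 0.232.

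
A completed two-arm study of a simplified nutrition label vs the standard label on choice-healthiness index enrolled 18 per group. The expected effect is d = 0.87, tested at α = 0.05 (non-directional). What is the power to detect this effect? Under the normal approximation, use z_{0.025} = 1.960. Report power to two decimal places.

For two equal groups, power = Φ(d·√(n/2) − z_{α/2}).
d·√(n/2) = 0.87 × √(18/2) = 0.87 × 3.000 = 2.610.
z_β = 2.610 − 1.960 = 0.650.
Power = Φ(0.650) = 0.742.

power ≈ 0.74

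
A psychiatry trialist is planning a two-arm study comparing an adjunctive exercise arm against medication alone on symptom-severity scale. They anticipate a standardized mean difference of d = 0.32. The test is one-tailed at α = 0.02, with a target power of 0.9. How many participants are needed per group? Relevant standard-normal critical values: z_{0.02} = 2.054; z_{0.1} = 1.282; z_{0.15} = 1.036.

For two independent groups with equal n: n = 2·((z_{α} + z_β) / d)².
z_{α} + z_β = 2.054 + 1.282 = 3.336.
n = 2 × (3.336 / 0.32)² = 2 × 10.425² = 2 × 108.68 = 217.4.
Round up to the next whole participant.

n = 218 per group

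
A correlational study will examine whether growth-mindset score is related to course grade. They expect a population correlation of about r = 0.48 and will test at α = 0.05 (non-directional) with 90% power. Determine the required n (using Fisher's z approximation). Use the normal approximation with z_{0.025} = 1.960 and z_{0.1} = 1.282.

Fisher's z: C = ½·ln((1+r)/(1−r)) = ½·ln(2.8462) = 0.5230.
n = ((z_{α/2} + z_β)/C)² + 3.
(1.960 + 1.282) / 0.5230 = 3.242 / 0.5230 = 6.199.
n = 6.199² + 3 = 38.43 + 3 = 41.4.
Round up.

n = 42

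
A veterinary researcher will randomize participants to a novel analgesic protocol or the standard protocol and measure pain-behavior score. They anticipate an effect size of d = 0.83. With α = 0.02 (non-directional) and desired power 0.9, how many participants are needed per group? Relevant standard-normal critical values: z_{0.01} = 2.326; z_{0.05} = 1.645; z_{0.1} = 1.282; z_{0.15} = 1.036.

For two independent groups with equal n: n = 2·((z_{α/2} + z_β) / d)².
z_{α/2} + z_β = 2.326 + 1.282 = 3.608.
n = 2 × (3.608 / 0.83)² = 2 × 4.347² = 2 × 18.90 = 37.8.
Round up to the next whole participant.

n = 38 per group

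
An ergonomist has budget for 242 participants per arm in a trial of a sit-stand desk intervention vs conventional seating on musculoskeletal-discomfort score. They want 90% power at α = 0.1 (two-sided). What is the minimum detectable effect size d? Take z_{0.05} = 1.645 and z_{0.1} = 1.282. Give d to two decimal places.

For two independent groups of n = 242 each: d_min = (z_{α/2} + z_β)·√(2/n).
z-sum = 1.645 + 1.282 = 2.927.
d_min = 2.927 × √(2/242) = 2.927 × 0.0909 = 0.266.

d_min ≈ 0.27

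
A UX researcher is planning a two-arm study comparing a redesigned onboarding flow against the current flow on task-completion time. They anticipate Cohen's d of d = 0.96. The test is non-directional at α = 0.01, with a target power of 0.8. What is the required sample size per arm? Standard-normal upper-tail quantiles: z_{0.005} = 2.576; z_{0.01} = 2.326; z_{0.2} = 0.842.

For two independent groups with equal n: n = 2·((z_{α/2} + z_β) / d)².
z_{α/2} + z_β = 2.576 + 0.842 = 3.418.
n = 2 × (3.418 / 0.96)² = 2 × 3.560² = 2 × 12.68 = 25.4.
Round up to the next whole participant.

n = 26 per group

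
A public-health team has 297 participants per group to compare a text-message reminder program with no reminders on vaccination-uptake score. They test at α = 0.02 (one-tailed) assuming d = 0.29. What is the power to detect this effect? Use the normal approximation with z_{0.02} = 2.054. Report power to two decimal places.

power ≈ 0.93

For two equal groups, power = Φ(d·√(n/2) − z_{α}).
d·√(n/2) = 0.29 × √(297/2) = 0.29 × 12.186 = 3.534.
z_β = 3.534 − 2.054 = 1.480.
Power = Φ(1.480) = 0.931.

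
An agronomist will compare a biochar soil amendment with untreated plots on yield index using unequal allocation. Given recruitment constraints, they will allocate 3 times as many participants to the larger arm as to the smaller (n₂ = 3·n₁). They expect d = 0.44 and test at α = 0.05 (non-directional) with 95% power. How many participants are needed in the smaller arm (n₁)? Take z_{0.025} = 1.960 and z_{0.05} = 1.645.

With allocation ratio k = n₂/n₁ = 3, Var(x̄₁−x̄₂) = σ²(1/n₁ + 1/(k·n₁)) = σ²·(k+1)/(k·n₁).
So n₁ = (1 + 1/k)·((z_{α/2} + z_β)/d)² = 1.333 × (3.605/0.44)².
n₁ = 1.333 × 67.13 = 89.5.
Round up: n₁ = 90, giving n₂ = 3 × 90 = 270.

n₁ = 90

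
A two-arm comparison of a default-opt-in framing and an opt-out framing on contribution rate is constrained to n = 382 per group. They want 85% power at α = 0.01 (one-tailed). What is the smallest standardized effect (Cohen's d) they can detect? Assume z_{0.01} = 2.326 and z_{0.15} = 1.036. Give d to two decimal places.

d_min ≈ 0.24

For two independent groups of n = 382 each: d_min = (z_{α} + z_β)·√(2/n).
z-sum = 2.326 + 1.036 = 3.362.
d_min = 3.362 × √(2/382) = 3.362 × 0.0724 = 0.243.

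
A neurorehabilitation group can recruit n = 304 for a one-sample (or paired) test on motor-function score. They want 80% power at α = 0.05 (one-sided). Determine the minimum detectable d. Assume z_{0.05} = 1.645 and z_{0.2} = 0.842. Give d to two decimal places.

d_min ≈ 0.14

For a single sample (or paired design) of n = 304: d_min = (z_{α} + z_β)/√n.
z-sum = 1.645 + 0.842 = 2.487.
d_min = 2.487 / √304 = 2.487 / 17.436 = 0.143.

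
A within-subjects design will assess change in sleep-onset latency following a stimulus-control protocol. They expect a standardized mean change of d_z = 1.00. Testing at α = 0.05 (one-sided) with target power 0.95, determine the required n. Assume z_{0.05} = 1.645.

n = 11 pairs

For a paired (one-sample on differences) test: n = ((z_{α} + z_β) / d)².
z_{α} + z_β = 1.645 + 1.645 = 3.290.
n = (3.290 / 1.00)² = 3.290² = 10.82.
Round up.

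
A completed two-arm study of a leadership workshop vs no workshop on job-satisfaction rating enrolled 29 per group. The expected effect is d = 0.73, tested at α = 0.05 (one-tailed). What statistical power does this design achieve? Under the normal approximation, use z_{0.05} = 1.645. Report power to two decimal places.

power ≈ 0.87

For two equal groups, power = Φ(d·√(n/2) − z_{α}).
d·√(n/2) = 0.73 × √(29/2) = 0.73 × 3.808 = 2.780.
z_β = 2.780 − 1.645 = 1.135.
Power = Φ(1.135) = 0.872.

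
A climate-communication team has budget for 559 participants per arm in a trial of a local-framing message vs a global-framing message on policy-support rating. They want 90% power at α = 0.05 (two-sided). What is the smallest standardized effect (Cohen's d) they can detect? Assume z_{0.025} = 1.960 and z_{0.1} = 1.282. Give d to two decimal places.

d_min ≈ 0.19

For two independent groups of n = 559 each: d_min = (z_{α/2} + z_β)·√(2/n).
z-sum = 1.960 + 1.282 = 3.242.
d_min = 3.242 × √(2/559) = 3.242 × 0.0598 = 0.194.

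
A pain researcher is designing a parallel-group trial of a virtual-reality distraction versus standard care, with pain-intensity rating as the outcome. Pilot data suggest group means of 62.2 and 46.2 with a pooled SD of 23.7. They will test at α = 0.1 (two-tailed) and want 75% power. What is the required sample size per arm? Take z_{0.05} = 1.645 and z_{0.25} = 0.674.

Cohen's d = |M₁ − M₂| / SD_pooled = |62.2 − 46.2| / 23.7 = 16.0 / 23.7 = 0.675.
For two independent groups with equal n: n = 2·((z_{α/2} + z_β) / d)².
z_{α/2} + z_β = 1.645 + 0.674 = 2.319.
n = 2 × (2.319 / 0.675)² = 2 × 3.436² = 2 × 11.80 = 23.6.
Round up to the next whole participant.

n = 24 per group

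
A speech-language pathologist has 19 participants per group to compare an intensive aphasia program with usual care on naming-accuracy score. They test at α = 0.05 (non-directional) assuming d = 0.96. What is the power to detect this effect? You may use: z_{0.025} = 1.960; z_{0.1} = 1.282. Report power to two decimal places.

For two equal groups, power = Φ(d·√(n/2) − z_{α/2}).
d·√(n/2) = 0.96 × √(19/2) = 0.96 × 3.082 = 2.959.
z_β = 2.959 − 1.960 = 0.999.
Power = Φ(0.999) = 0.841.

power ≈ 0.84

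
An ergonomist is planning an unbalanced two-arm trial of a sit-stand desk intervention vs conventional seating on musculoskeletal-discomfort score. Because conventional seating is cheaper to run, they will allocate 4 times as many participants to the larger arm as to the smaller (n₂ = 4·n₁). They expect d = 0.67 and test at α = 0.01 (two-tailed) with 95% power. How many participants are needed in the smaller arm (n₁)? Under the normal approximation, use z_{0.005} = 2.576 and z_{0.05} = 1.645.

n₁ = 50

With allocation ratio k = n₂/n₁ = 4, Var(x̄₁−x̄₂) = σ²(1/n₁ + 1/(k·n₁)) = σ²·(k+1)/(k·n₁).
So n₁ = (1 + 1/k)·((z_{α/2} + z_β)/d)² = 1.250 × (4.221/0.67)².
n₁ = 1.250 × 39.69 = 49.6.
Round up: n₁ = 50, giving n₂ = 4 × 50 = 200.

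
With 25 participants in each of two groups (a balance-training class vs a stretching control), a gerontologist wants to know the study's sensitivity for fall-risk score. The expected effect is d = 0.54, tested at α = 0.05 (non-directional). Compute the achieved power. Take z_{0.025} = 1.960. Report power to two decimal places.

For two equal groups, power = Φ(d·√(n/2) − z_{α/2}).
d·√(n/2) = 0.54 × √(25/2) = 0.54 × 3.536 = 1.909.
z_β = 1.909 − 1.960 = -0.051.
Power = Φ(-0.051) = 0.480.

power ≈ 0.48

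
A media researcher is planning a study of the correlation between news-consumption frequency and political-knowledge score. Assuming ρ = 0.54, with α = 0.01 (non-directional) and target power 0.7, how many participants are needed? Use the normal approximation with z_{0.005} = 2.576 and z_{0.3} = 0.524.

Fisher's z: C = ½·ln((1+r)/(1−r)) = ½·ln(3.3478) = 0.6042.
n = ((z_{α/2} + z_β)/C)² + 3.
(2.576 + 0.524) / 0.6042 = 3.100 / 0.6042 = 5.131.
n = 5.131² + 3 = 26.32 + 3 = 29.3.
Round up.

n = 30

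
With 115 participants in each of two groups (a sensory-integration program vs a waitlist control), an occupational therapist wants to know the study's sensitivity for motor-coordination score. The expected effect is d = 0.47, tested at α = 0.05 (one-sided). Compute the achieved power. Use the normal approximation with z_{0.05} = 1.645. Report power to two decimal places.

For two equal groups, power = Φ(d·√(n/2) − z_{α}).
d·√(n/2) = 0.47 × √(115/2) = 0.47 × 7.583 = 3.564.
z_β = 3.564 − 1.645 = 1.919.
Power = Φ(1.919) = 0.973.

power ≈ 0.97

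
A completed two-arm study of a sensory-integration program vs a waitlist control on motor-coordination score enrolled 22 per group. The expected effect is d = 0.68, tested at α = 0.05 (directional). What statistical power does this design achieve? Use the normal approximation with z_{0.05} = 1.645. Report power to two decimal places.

power ≈ 0.73

For two equal groups, power = Φ(d·√(n/2) − z_{α}).
d·√(n/2) = 0.68 × √(22/2) = 0.68 × 3.317 = 2.255.
z_β = 2.255 − 1.645 = 0.610.
Power = Φ(0.610) = 0.729.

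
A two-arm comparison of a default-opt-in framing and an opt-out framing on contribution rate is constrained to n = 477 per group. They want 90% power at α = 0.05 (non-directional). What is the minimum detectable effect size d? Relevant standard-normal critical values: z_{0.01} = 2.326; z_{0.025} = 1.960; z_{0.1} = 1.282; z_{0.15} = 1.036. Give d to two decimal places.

For two independent groups of n = 477 each: d_min = (z_{α/2} + z_β)·√(2/n).
z-sum = 1.960 + 1.282 = 3.242.
d_min = 3.242 × √(2/477) = 3.242 × 0.0648 = 0.210.

d_min ≈ 0.21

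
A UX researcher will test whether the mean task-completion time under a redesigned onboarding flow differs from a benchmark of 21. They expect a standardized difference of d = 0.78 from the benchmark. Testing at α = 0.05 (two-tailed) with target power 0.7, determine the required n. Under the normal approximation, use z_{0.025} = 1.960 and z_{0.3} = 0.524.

n = 11

For a one-sample test: n = ((z_{α/2} + z_β) / d)².
z_{α/2} + z_β = 1.960 + 0.524 = 2.484.
n = (2.484 / 0.78)² = 3.185² = 10.14.
Round up.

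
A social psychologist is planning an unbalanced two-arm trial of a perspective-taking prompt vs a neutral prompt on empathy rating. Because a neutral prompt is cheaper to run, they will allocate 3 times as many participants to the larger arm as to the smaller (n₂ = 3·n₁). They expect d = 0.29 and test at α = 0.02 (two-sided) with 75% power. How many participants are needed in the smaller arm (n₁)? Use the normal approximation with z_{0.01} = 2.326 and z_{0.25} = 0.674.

With allocation ratio k = n₂/n₁ = 3, Var(x̄₁−x̄₂) = σ²(1/n₁ + 1/(k·n₁)) = σ²·(k+1)/(k·n₁).
So n₁ = (1 + 1/k)·((z_{α/2} + z_β)/d)² = 1.333 × (3.000/0.29)².
n₁ = 1.333 × 107.02 = 142.7.
Round up: n₁ = 143, giving n₂ = 3 × 143 = 429.

n₁ = 143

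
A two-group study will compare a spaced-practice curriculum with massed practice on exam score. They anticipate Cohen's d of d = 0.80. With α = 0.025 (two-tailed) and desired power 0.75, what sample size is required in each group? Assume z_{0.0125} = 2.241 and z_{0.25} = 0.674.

For two independent groups with equal n: n = 2·((z_{α/2} + z_β) / d)².
z_{α/2} + z_β = 2.241 + 0.674 = 2.915.
n = 2 × (2.915 / 0.80)² = 2 × 3.644² = 2 × 13.28 = 26.6.
Round up to the next whole participant.

n = 27 per group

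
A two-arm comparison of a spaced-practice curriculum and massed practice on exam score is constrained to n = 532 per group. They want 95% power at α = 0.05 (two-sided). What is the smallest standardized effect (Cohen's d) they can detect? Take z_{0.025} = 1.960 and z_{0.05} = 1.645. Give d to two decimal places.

d_min ≈ 0.22

For two independent groups of n = 532 each: d_min = (z_{α/2} + z_β)·√(2/n).
z-sum = 1.960 + 1.645 = 3.605.
d_min = 3.605 × √(2/532) = 3.605 × 0.0613 = 0.221.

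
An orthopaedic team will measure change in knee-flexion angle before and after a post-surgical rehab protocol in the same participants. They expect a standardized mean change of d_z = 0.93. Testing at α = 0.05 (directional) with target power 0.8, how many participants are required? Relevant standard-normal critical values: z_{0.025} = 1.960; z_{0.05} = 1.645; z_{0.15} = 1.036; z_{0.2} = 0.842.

n = 8 pairs

For a paired (one-sample on differences) test: n = ((z_{α} + z_β) / d)².
z_{α} + z_β = 1.645 + 0.842 = 2.487.
n = (2.487 / 0.93)² = 2.674² = 7.15.
Round up.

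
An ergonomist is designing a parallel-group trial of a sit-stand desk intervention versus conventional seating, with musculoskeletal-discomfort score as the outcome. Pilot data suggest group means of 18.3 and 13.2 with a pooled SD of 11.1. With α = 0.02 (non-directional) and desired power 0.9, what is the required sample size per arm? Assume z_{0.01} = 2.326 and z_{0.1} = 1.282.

n = 124 per group

Cohen's d = |M₁ − M₂| / SD_pooled = |18.3 − 13.2| / 11.1 = 5.1 / 11.1 = 0.459.
For two independent groups with equal n: n = 2·((z_{α/2} + z_β) / d)².
z_{α/2} + z_β = 2.326 + 1.282 = 3.608.
n = 2 × (3.608 / 0.459)² = 2 × 7.861² = 2 × 61.79 = 123.6.
Round up to the next whole participant.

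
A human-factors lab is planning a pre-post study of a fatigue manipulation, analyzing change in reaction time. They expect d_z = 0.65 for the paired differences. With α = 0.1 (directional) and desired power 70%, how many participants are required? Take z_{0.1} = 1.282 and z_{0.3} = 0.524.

n = 8 pairs

For a paired (one-sample on differences) test: n = ((z_{α} + z_β) / d)².
z_{α} + z_β = 1.282 + 0.524 = 1.806.
n = (1.806 / 0.65)² = 2.778² = 7.72.
Round up.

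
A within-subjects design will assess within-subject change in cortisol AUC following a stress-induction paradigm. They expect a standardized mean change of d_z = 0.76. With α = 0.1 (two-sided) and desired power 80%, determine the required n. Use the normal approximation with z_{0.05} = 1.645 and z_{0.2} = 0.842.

n = 11 pairs

For a paired (one-sample on differences) test: n = ((z_{α/2} + z_β) / d)².
z_{α/2} + z_β = 1.645 + 0.842 = 2.487.
n = (2.487 / 0.76)² = 3.272² = 10.71.
Round up.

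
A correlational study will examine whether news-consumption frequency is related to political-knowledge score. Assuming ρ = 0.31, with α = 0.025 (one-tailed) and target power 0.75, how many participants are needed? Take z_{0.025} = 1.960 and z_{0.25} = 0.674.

Fisher's z: C = ½·ln((1+r)/(1−r)) = ½·ln(1.8986) = 0.3205.
n = ((z_{α} + z_β)/C)² + 3.
(1.960 + 0.674) / 0.3205 = 2.634 / 0.3205 = 8.218.
n = 8.218² + 3 = 67.54 + 3 = 70.5.
Round up.

n = 71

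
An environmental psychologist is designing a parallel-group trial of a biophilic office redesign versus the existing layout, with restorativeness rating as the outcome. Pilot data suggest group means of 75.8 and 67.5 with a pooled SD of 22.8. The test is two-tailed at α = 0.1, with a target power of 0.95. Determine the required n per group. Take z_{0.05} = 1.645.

Cohen's d = |M₁ − M₂| / SD_pooled = |75.8 − 67.5| / 22.8 = 8.3 / 22.8 = 0.364.
For two independent groups with equal n: n = 2·((z_{α/2} + z_β) / d)².
z_{α/2} + z_β = 1.645 + 1.645 = 3.290.
n = 2 × (3.290 / 0.364)² = 2 × 9.038² = 2 × 81.69 = 163.4.
Round up to the next whole participant.

n = 164 per group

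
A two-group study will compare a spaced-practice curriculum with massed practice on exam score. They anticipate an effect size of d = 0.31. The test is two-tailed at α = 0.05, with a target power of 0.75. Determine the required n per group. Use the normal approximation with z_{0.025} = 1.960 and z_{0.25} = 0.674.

n = 145 per group

For two independent groups with equal n: n = 2·((z_{α/2} + z_β) / d)².
z_{α/2} + z_β = 1.960 + 0.674 = 2.634.
n = 2 × (2.634 / 0.31)² = 2 × 8.497² = 2 × 72.20 = 144.4.
Round up to the next whole participant.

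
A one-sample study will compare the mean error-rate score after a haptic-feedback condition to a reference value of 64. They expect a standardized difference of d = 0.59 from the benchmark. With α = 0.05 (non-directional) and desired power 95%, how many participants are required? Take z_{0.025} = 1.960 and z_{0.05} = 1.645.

For a one-sample test: n = ((z_{α/2} + z_β) / d)².
z_{α/2} + z_β = 1.960 + 1.645 = 3.605.
n = (3.605 / 0.59)² = 6.110² = 37.33.
Round up.

n = 38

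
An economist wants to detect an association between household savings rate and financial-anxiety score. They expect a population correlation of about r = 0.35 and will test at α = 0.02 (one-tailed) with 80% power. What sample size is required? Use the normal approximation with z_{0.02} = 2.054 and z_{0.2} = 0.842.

n = 66

Fisher's z: C = ½·ln((1+r)/(1−r)) = ½·ln(2.0769) = 0.3654.
n = ((z_{α} + z_β)/C)² + 3.
(2.054 + 0.842) / 0.3654 = 2.896 / 0.3654 = 7.926.
n = 7.926² + 3 = 62.81 + 3 = 65.8.
Round up.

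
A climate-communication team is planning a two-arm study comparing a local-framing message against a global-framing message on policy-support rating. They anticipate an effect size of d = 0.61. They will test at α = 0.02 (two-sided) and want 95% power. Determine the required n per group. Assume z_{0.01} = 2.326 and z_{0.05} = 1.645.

For two independent groups with equal n: n = 2·((z_{α/2} + z_β) / d)².
z_{α/2} + z_β = 2.326 + 1.645 = 3.971.
n = 2 × (3.971 / 0.61)² = 2 × 6.510² = 2 × 42.38 = 84.8.
Round up to the next whole participant.

n = 85 per group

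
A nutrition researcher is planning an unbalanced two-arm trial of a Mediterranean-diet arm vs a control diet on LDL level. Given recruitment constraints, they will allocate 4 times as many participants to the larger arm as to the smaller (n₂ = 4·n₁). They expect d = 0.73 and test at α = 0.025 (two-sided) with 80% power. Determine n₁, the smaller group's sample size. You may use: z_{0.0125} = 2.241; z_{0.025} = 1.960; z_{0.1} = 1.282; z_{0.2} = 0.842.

n₁ = 23

With allocation ratio k = n₂/n₁ = 4, Var(x̄₁−x̄₂) = σ²(1/n₁ + 1/(k·n₁)) = σ²·(k+1)/(k·n₁).
So n₁ = (1 + 1/k)·((z_{α/2} + z_β)/d)² = 1.250 × (3.083/0.73)².
n₁ = 1.250 × 17.84 = 22.3.
Round up: n₁ = 23, giving n₂ = 4 × 23 = 92.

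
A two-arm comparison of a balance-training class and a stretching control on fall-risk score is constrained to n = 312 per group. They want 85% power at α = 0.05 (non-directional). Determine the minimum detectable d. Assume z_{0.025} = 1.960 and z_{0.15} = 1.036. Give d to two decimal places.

d_min ≈ 0.24

For two independent groups of n = 312 each: d_min = (z_{α/2} + z_β)·√(2/n).
z-sum = 1.960 + 1.036 = 2.996.
d_min = 2.996 × √(2/312) = 2.996 × 0.0801 = 0.240.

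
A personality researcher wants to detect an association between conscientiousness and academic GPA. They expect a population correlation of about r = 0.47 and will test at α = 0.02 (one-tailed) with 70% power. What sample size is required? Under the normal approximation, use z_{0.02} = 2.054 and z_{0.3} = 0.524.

n = 29

Fisher's z: C = ½·ln((1+r)/(1−r)) = ½·ln(2.7736) = 0.5101.
n = ((z_{α} + z_β)/C)² + 3.
(2.054 + 0.524) / 0.5101 = 2.578 / 0.5101 = 5.054.
n = 5.054² + 3 = 25.54 + 3 = 28.5.
Round up.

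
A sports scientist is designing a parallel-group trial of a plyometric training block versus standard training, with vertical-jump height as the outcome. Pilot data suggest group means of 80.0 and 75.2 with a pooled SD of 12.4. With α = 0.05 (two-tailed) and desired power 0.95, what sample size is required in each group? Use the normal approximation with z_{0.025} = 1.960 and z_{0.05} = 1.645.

n = 174 per group

Cohen's d = |M₁ − M₂| / SD_pooled = |80.0 − 75.2| / 12.4 = 4.8 / 12.4 = 0.387.
For two independent groups with equal n: n = 2·((z_{α/2} + z_β) / d)².
z_{α/2} + z_β = 1.960 + 1.645 = 3.605.
n = 2 × (3.605 / 0.387)² = 2 × 9.315² = 2 × 86.77 = 173.5.
Round up to the next whole participant.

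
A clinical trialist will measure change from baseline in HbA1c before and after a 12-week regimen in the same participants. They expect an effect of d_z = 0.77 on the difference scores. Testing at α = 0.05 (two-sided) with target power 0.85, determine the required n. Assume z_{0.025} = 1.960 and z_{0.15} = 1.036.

For a paired (one-sample on differences) test: n = ((z_{α/2} + z_β) / d)².
z_{α/2} + z_β = 1.960 + 1.036 = 2.996.
n = (2.996 / 0.77)² = 3.891² = 15.14.
Round up.

n = 16 pairs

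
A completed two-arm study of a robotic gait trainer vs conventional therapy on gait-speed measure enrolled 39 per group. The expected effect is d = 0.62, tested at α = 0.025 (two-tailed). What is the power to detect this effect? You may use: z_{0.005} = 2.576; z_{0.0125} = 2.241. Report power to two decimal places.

For two equal groups, power = Φ(d·√(n/2) − z_{α/2}).
d·√(n/2) = 0.62 × √(39/2) = 0.62 × 4.416 = 2.738.
z_β = 2.738 − 2.241 = 0.497.
Power = Φ(0.497) = 0.690.

power ≈ 0.69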